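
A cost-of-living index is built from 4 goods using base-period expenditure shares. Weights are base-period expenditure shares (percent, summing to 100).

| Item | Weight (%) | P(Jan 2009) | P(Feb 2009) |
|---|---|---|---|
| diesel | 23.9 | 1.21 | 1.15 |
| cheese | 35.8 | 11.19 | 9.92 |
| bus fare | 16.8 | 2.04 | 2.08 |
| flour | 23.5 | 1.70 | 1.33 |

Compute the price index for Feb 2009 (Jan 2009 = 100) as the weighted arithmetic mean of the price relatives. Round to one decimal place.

90.0

diesel: 23.9 × (1.15/1.21) = 23.9 × 0.950413 = 22.7149
cheese: 35.8 × (9.92/11.19) = 35.8 × 0.886506 = 31.7369
bus fare: 16.8 × (2.08/2.04) = 16.8 × 1.019608 = 17.1294
flour: 23.5 × (1.33/1.70) = 23.5 × 0.782353 = 18.3853
Index = Σ wᵢ·(p₁ᵢ/p₀ᵢ) = 22.7149 + 31.7369 + 17.1294 + 18.3853 = 89.9665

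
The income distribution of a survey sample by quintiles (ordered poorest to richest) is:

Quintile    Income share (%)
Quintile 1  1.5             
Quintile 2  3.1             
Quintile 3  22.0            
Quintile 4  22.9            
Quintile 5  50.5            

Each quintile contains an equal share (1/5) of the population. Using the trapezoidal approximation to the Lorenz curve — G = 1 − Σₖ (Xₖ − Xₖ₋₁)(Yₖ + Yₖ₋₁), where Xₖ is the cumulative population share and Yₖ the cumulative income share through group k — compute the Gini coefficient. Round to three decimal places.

0.471

Cumulative income shares Yₖ: 0.0150, 0.0460, 0.2660, 0.4950, 1.0000
Σ (Xₖ−Xₖ₋₁)(Yₖ+Yₖ₋₁) = (1/5)(0.0150+0.0000) + (1/5)(0.0460+0.0150) + (1/5)(0.2660+0.0460) + (1/5)(0.4950+0.2660) + (1/5)(1.0000+0.4950)
  = 0.0030 + 0.0122 + 0.0624 + 0.1522 + 0.2990 = 0.5288
G = 1 − 0.5288 = 0.4712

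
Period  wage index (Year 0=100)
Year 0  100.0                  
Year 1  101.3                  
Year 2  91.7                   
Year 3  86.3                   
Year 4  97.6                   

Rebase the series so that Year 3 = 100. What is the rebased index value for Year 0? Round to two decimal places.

Rebased(Year 0) = 100.0 / 86.3 × 100 = 115.8749

115.87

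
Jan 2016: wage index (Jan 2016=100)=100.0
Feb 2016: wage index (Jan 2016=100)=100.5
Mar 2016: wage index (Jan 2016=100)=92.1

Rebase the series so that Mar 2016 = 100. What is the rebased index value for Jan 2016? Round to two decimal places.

108.58

Rebased(Jan 2016) = 100.0 / 92.1 × 100 = 108.5776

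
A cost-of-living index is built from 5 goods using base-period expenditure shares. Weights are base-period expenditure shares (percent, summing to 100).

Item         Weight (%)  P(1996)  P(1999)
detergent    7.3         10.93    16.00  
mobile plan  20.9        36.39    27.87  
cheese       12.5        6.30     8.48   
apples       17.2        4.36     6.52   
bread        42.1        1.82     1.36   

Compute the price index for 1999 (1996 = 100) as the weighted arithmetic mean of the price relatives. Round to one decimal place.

detergent: 7.3 × (16.00/10.93) = 7.3 × 1.463861 = 10.6862
mobile plan: 20.9 × (27.87/36.39) = 20.9 × 0.765870 = 16.0067
cheese: 12.5 × (8.48/6.30) = 12.5 × 1.346032 = 16.8254
apples: 17.2 × (6.52/4.36) = 17.2 × 1.495413 = 25.7211
bread: 42.1 × (1.36/1.82) = 42.1 × 0.747253 = 31.4593
Index = Σ wᵢ·(p₁ᵢ/p₀ᵢ) = 10.6862 + 16.0067 + 16.8254 + 25.7211 + 31.4593 = 100.6987

100.7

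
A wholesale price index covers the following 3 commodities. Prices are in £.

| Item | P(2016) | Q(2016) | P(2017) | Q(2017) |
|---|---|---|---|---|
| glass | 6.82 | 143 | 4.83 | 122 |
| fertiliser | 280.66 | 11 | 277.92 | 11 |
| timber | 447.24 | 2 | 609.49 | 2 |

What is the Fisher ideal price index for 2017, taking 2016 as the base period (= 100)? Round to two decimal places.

Laspeyres component (base-period weights):
ΣP(2017)Q(2016) = 4.83×143 + 277.92×11 + 609.49×2 = 690.69 + 3057.12 + 1218.98 = 4966.79
ΣP(2016)Q(2016) = 6.82×143 + 280.66×11 + 447.24×2 = 975.26 + 3087.26 + 894.48 = 4957
L = 4966.79 / 4957 × 100 = 100.1975
Paasche component (current-period weights):
ΣP(2017)Q(2017) = 4.83×122 + 277.92×11 + 609.49×2 = 589.26 + 3057.12 + 1218.98 = 4865.36
ΣP(2016)Q(2017) = 6.82×122 + 280.66×11 + 447.24×2 = 832.04 + 3087.26 + 894.48 = 4813.78
P = 4865.36 / 4813.78 × 100 = 101.0715
Fisher = √(L × P) = √(100.1975 × 101.0715) = 100.6336

100.63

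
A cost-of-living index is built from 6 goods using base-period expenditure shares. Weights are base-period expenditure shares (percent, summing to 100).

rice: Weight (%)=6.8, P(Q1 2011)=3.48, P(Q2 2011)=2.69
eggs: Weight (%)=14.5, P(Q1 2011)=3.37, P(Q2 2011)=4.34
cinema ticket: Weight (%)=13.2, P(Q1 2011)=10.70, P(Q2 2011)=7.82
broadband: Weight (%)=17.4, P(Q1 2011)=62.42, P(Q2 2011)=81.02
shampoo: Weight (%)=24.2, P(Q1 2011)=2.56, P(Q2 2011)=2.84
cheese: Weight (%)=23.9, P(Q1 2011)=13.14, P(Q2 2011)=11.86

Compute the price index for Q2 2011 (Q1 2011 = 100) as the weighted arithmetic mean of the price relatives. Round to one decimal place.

104.6

rice: 6.8 × (2.69/3.48) = 6.8 × 0.772989 = 5.2563
eggs: 14.5 × (4.34/3.37) = 14.5 × 1.287834 = 18.6736
cinema ticket: 13.2 × (7.82/10.70) = 13.2 × 0.730841 = 9.6471
broadband: 17.4 × (81.02/62.42) = 17.4 × 1.297981 = 22.5849
shampoo: 24.2 × (2.84/2.56) = 24.2 × 1.109375 = 26.8469
cheese: 23.9 × (11.86/13.14) = 23.9 × 0.902588 = 21.5718
Index = Σ wᵢ·(p₁ᵢ/p₀ᵢ) = 5.2563 + 18.6736 + 9.6471 + 22.5849 + 26.8469 + 21.5718 = 104.5806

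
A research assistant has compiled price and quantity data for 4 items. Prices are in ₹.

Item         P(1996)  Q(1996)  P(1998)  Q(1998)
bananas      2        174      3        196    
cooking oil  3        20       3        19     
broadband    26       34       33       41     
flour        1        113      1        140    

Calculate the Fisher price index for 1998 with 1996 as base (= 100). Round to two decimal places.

Laspeyres component (base-period weights):
ΣP(1998)Q(1996) = 3×174 + 3×20 + 33×34 + 1×113 = 522 + 60 + 1122 + 113 = 1817
ΣP(1996)Q(1996) = 2×174 + 3×20 + 26×34 + 1×113 = 348 + 60 + 884 + 113 = 1405
L = 1817 / 1405 × 100 = 129.3238
Paasche component (current-period weights):
ΣP(1998)Q(1998) = 3×196 + 3×19 + 33×41 + 1×140 = 588 + 57 + 1353 + 140 = 2138
ΣP(1996)Q(1998) = 2×196 + 3×19 + 26×41 + 1×140 = 392 + 57 + 1066 + 140 = 1655
P = 2138 / 1655 × 100 = 129.1843
Fisher = √(L × P) = √(129.3238 × 129.1843) = 129.2540

129.25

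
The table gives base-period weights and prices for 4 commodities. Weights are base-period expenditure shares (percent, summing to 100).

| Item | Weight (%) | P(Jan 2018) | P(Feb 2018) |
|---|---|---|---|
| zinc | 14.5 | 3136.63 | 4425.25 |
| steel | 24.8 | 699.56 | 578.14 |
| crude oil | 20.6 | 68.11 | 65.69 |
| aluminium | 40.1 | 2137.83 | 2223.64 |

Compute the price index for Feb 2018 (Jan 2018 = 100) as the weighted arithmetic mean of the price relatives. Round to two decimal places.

zinc: 14.5 × (4425.25/3136.63) = 14.5 × 1.410829 = 20.4570
steel: 24.8 × (578.14/699.56) = 24.8 × 0.826434 = 20.4956
crude oil: 20.6 × (65.69/68.11) = 20.6 × 0.964469 = 19.8681
aluminium: 40.1 × (2223.64/2137.83) = 40.1 × 1.040139 = 41.7096
Index = Σ wᵢ·(p₁ᵢ/p₀ᵢ) = 20.4570 + 20.4956 + 19.8681 + 41.7096 = 102.5302

102.53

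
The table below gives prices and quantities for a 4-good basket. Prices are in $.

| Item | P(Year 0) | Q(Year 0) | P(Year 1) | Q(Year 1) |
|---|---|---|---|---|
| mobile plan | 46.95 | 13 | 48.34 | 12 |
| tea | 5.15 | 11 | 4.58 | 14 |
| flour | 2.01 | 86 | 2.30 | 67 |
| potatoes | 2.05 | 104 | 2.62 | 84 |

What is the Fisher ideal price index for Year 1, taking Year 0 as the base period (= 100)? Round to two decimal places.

108.59

Laspeyres component (base-period weights):
ΣP(Year 1)Q(Year 0) = 48.34×13 + 4.58×11 + 2.30×86 + 2.62×104 = 628.42 + 50.38 + 197.8 + 272.48 = 1149.08
ΣP(Year 0)Q(Year 0) = 46.95×13 + 5.15×11 + 2.01×86 + 2.05×104 = 610.35 + 56.65 + 172.86 + 213.2 = 1053.06
L = 1149.08 / 1053.06 × 100 = 109.1182
Paasche component (current-period weights):
ΣP(Year 1)Q(Year 1) = 48.34×12 + 4.58×14 + 2.30×67 + 2.62×84 = 580.08 + 64.12 + 154.1 + 220.08 = 1018.38
ΣP(Year 0)Q(Year 1) = 46.95×12 + 5.15×14 + 2.01×67 + 2.05×84 = 563.4 + 72.1 + 134.67 + 172.2 = 942.37
P = 1018.38 / 942.37 × 100 = 108.0658
Fisher = √(L × P) = √(109.1182 × 108.0658) = 108.5907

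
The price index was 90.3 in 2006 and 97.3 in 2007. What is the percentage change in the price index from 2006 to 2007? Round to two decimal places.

Change = (97.3 − 90.3) / 90.3 × 100
       = 7.0 / 90.3 × 100 = 7.7519%

7.75%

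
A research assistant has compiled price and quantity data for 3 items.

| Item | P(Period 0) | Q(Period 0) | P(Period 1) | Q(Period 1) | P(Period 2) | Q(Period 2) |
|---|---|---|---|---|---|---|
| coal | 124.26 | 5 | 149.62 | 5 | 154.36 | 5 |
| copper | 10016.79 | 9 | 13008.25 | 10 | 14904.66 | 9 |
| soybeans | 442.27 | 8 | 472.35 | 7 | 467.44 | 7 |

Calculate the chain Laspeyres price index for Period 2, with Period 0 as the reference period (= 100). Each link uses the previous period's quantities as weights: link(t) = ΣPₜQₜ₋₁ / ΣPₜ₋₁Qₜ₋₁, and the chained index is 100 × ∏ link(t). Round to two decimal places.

Link Period 0→Period 1:
ΣP(Period 1)Q(Period 0) = 149.62×5 + 13008.25×9 + 472.35×8 = 748.1 + 117074.25 + 3778.8 = 121601.15
ΣP(Period 0)Q(Period 0) = 124.26×5 + 10016.79×9 + 442.27×8 = 621.3 + 90151.11 + 3538.16 = 94310.57
link = 121601.15/94310.57 = 1.289369
Link Period 1→Period 2:
ΣP(Period 2)Q(Period 1) = 154.36×5 + 14904.66×10 + 467.44×7 = 771.8 + 149046.6 + 3272.08 = 153090.48
ΣP(Period 1)Q(Period 1) = 149.62×5 + 13008.25×10 + 472.35×7 = 748.1 + 130082.5 + 3306.45 = 134137.05
link = 153090.48/134137.05 = 1.141299
Chained index = 100 × 1.289369 × 1.141299 = 147.1556

147.16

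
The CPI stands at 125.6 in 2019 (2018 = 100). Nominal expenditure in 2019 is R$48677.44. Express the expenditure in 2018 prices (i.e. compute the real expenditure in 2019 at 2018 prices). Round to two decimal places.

Real = Nominal ÷ (Index/100) = 48677.44 ÷ (125.6/100)
     = 48677.44 ÷ 1.256 = 38755.9236

38755.92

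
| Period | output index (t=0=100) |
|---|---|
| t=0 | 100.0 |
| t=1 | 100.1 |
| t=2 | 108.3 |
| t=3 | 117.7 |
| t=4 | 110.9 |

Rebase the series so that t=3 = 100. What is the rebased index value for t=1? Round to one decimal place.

85.0

Rebased(t=1) = 100.1 / 117.7 × 100 = 85.0467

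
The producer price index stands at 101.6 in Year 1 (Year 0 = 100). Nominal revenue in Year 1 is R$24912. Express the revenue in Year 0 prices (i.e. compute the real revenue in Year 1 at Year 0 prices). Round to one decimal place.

24519.7

Real = Nominal ÷ (Index/100) = 24912 ÷ (101.6/100)
     = 24912 ÷ 1.016 = 24519.6850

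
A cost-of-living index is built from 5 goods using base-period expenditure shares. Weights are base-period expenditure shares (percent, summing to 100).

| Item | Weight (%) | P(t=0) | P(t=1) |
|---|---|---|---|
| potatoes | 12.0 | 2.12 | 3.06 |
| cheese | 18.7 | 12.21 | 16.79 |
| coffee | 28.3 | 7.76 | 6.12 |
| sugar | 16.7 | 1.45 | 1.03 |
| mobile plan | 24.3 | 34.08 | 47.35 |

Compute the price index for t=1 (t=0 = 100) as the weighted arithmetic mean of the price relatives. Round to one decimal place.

111.0

potatoes: 12.0 × (3.06/2.12) = 12.0 × 1.443396 = 17.3208
cheese: 18.7 × (16.79/12.21) = 18.7 × 1.375102 = 25.7144
coffee: 28.3 × (6.12/7.76) = 28.3 × 0.788660 = 22.3191
sugar: 16.7 × (1.03/1.45) = 16.7 × 0.710345 = 11.8628
mobile plan: 24.3 × (47.35/34.08) = 24.3 × 1.389378 = 33.7619
Index = Σ wᵢ·(p₁ᵢ/p₀ᵢ) = 17.3208 + 25.7144 + 22.3191 + 11.8628 + 33.7619 = 110.9789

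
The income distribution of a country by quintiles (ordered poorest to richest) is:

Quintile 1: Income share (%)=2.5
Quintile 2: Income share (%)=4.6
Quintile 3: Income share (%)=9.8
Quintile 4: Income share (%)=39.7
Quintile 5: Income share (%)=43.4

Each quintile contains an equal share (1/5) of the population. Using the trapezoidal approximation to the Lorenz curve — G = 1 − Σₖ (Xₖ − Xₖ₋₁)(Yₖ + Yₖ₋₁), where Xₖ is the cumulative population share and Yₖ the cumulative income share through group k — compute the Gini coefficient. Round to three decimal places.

Cumulative income shares Yₖ: 0.0250, 0.0710, 0.1690, 0.5660, 1.0000
Σ (Xₖ−Xₖ₋₁)(Yₖ+Yₖ₋₁) = (1/5)(0.0250+0.0000) + (1/5)(0.0710+0.0250) + (1/5)(0.1690+0.0710) + (1/5)(0.5660+0.1690) + (1/5)(1.0000+0.5660)
  = 0.0050 + 0.0192 + 0.0480 + 0.1470 + 0.3132 = 0.5324
G = 1 − 0.5324 = 0.4676

0.468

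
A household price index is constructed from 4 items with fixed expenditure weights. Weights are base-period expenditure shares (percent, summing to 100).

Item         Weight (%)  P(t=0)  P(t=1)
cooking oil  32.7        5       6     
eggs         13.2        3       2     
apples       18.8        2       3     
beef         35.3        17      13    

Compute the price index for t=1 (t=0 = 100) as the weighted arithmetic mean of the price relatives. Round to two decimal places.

cooking oil: 32.7 × (6/5) = 32.7 × 1.200000 = 39.2400
eggs: 13.2 × (2/3) = 13.2 × 0.666667 = 8.8000
apples: 18.8 × (3/2) = 18.8 × 1.500000 = 28.2000
beef: 35.3 × (13/17) = 35.3 × 0.764706 = 26.9941
Index = Σ wᵢ·(p₁ᵢ/p₀ᵢ) = 39.2400 + 8.8000 + 28.2000 + 26.9941 = 103.2341

103.23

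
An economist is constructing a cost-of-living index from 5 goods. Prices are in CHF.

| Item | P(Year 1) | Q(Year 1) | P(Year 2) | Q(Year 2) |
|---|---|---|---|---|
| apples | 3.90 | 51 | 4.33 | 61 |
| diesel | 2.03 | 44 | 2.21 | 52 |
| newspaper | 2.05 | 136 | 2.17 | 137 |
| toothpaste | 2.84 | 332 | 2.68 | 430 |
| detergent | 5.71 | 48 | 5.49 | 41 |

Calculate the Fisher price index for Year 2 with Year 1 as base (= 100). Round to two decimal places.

Laspeyres component (base-period weights):
ΣP(Year 2)Q(Year 1) = 4.33×51 + 2.21×44 + 2.17×136 + 2.68×332 + 5.49×48 = 220.83 + 97.24 + 295.12 + 889.76 + 263.52 = 1766.47
ΣP(Year 1)Q(Year 1) = 3.90×51 + 2.03×44 + 2.05×136 + 2.84×332 + 5.71×48 = 198.9 + 89.32 + 278.8 + 942.88 + 274.08 = 1783.98
L = 1766.47 / 1783.98 × 100 = 99.0185
Paasche component (current-period weights):
ΣP(Year 2)Q(Year 2) = 4.33×61 + 2.21×52 + 2.17×137 + 2.68×430 + 5.49×41 = 264.13 + 114.92 + 297.29 + 1152.4 + 225.09 = 2053.83
ΣP(Year 1)Q(Year 2) = 3.90×61 + 2.03×52 + 2.05×137 + 2.84×430 + 5.71×41 = 237.9 + 105.56 + 280.85 + 1221.2 + 234.11 = 2079.62
P = 2053.83 / 2079.62 × 100 = 98.7599
Fisher = √(L × P) = √(99.0185 × 98.7599) = 98.8891

98.89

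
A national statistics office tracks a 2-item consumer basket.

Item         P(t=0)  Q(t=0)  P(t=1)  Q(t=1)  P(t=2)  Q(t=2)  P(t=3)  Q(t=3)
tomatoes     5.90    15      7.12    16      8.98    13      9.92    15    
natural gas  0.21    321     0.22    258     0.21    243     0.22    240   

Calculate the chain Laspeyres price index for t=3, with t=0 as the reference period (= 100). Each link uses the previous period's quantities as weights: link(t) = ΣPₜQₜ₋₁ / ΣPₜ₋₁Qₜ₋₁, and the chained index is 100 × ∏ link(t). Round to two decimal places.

143.44

Link t=0→t=1:
ΣP(t=1)Q(t=0) = 7.12×15 + 0.22×321 = 106.8 + 70.62 = 177.42
ΣP(t=0)Q(t=0) = 5.90×15 + 0.21×321 = 88.5 + 67.41 = 155.91
link = 177.42/155.91 = 1.137964
Link t=1→t=2:
ΣP(t=2)Q(t=1) = 8.98×16 + 0.21×258 = 143.68 + 54.18 = 197.86
ΣP(t=1)Q(t=1) = 7.12×16 + 0.22×258 = 113.92 + 56.76 = 170.68
link = 197.86/170.68 = 1.159245
Link t=2→t=3:
ΣP(t=3)Q(t=2) = 9.92×13 + 0.22×243 = 128.96 + 53.46 = 182.42
ΣP(t=2)Q(t=2) = 8.98×13 + 0.21×243 = 116.74 + 51.03 = 167.77
link = 182.42/167.77 = 1.087322
Chained index = 100 × 1.137964 × 1.159245 × 1.087322 = 143.4373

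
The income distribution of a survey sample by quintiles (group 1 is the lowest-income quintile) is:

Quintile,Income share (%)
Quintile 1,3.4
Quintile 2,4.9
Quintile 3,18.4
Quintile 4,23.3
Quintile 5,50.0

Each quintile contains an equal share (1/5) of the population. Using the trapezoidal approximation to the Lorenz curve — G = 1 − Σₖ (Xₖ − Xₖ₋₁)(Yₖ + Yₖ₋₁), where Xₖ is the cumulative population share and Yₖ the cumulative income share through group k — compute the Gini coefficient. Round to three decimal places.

Cumulative income shares Yₖ: 0.0340, 0.0830, 0.2670, 0.5000, 1.0000
Σ (Xₖ−Xₖ₋₁)(Yₖ+Yₖ₋₁) = (1/5)(0.0340+0.0000) + (1/5)(0.0830+0.0340) + (1/5)(0.2670+0.0830) + (1/5)(0.5000+0.2670) + (1/5)(1.0000+0.5000)
  = 0.0068 + 0.0234 + 0.0700 + 0.1534 + 0.3000 = 0.5536
G = 1 − 0.5536 = 0.4464

0.446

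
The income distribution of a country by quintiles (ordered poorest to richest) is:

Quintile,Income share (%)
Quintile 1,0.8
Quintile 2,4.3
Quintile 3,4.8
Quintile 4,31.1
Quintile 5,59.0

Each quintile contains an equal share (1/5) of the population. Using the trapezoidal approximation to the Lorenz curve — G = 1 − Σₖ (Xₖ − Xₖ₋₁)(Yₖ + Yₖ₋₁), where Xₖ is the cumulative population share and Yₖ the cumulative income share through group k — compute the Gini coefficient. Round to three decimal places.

Cumulative income shares Yₖ: 0.0080, 0.0510, 0.0990, 0.4100, 1.0000
Σ (Xₖ−Xₖ₋₁)(Yₖ+Yₖ₋₁) = (1/5)(0.0080+0.0000) + (1/5)(0.0510+0.0080) + (1/5)(0.0990+0.0510) + (1/5)(0.4100+0.0990) + (1/5)(1.0000+0.4100)
  = 0.0016 + 0.0118 + 0.0300 + 0.1018 + 0.2820 = 0.4272
G = 1 − 0.4272 = 0.5728

0.573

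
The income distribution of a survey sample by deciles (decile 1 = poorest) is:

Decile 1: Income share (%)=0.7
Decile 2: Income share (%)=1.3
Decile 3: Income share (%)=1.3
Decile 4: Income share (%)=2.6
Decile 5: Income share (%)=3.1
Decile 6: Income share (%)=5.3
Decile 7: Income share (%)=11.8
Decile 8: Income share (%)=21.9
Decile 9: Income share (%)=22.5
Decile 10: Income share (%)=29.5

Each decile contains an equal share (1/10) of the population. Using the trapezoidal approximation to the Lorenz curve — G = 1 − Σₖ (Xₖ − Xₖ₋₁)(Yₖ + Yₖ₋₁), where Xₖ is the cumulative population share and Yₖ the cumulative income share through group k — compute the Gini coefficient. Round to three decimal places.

0.540

Cumulative income shares Yₖ: 0.0070, 0.0200, 0.0330, 0.0590, 0.0900, 0.1430, 0.2610, 0.4800, 0.7050, 1.0000
Σ (Xₖ−Xₖ₋₁)(Yₖ+Yₖ₋₁) = (1/10)(0.0070+0.0000) + (1/10)(0.0200+0.0070) + (1/10)(0.0330+0.0200) + (1/10)(0.0590+0.0330) + (1/10)(0.0900+0.0590) + (1/10)(0.1430+0.0900) + (1/10)(0.2610+0.1430) + (1/10)(0.4800+0.2610) + (1/10)(0.7050+0.4800) + (1/10)(1.0000+0.7050)
  = 0.0007 + 0.0027 + 0.0053 + 0.0092 + 0.0149 + 0.0233 + 0.0404 + 0.0741 + 0.1185 + 0.1705 = 0.4596
G = 1 − 0.4596 = 0.5404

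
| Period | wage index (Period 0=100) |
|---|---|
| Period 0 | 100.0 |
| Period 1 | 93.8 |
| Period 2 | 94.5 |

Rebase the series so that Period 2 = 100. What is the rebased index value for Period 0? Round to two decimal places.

105.82

Rebased(Period 0) = 100.0 / 94.5 × 100 = 105.8201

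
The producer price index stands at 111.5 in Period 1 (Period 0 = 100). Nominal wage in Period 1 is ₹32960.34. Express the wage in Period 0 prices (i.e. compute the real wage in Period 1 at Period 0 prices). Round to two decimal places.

29560.84

Real = Nominal ÷ (Index/100) = 32960.34 ÷ (111.5/100)
     = 32960.34 ÷ 1.115 = 29560.8430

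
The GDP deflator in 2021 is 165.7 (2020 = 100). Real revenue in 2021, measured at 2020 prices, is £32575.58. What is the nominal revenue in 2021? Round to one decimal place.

Nominal = Real × (Index/100) = 32575.58 × (165.7/100)
        = 32575.58 × 1.657 = 53977.7361

53977.7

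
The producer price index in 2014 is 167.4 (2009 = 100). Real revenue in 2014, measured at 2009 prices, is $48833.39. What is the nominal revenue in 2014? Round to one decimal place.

Nominal = Real × (Index/100) = 48833.39 × (167.4/100)
        = 48833.39 × 1.674 = 81747.0949

81747.1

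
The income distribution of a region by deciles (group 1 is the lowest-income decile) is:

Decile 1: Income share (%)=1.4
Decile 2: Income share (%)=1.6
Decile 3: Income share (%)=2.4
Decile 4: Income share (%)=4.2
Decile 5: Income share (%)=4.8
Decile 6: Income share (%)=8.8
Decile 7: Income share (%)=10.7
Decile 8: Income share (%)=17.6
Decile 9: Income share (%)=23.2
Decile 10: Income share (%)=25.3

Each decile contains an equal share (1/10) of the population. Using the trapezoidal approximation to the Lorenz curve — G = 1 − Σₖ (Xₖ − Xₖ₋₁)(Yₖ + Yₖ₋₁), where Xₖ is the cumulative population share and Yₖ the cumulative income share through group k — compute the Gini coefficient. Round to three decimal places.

Cumulative income shares Yₖ: 0.0140, 0.0300, 0.0540, 0.0960, 0.1440, 0.2320, 0.3390, 0.5150, 0.7470, 1.0000
Σ (Xₖ−Xₖ₋₁)(Yₖ+Yₖ₋₁) = (1/10)(0.0140+0.0000) + (1/10)(0.0300+0.0140) + (1/10)(0.0540+0.0300) + (1/10)(0.0960+0.0540) + (1/10)(0.1440+0.0960) + (1/10)(0.2320+0.1440) + (1/10)(0.3390+0.2320) + (1/10)(0.5150+0.3390) + (1/10)(0.7470+0.5150) + (1/10)(1.0000+0.7470)
  = 0.0014 + 0.0044 + 0.0084 + 0.0150 + 0.0240 + 0.0376 + 0.0571 + 0.0854 + 0.1262 + 0.1747 = 0.5342
G = 1 − 0.5342 = 0.4658

0.466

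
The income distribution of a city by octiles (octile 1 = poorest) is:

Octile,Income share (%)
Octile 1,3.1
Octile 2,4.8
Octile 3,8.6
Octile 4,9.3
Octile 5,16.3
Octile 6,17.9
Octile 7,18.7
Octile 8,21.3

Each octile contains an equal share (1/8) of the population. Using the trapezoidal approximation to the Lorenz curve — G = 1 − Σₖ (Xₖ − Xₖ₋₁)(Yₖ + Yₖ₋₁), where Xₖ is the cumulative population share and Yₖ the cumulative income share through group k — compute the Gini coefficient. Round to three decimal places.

0.290

Cumulative income shares Yₖ: 0.0310, 0.0790, 0.1650, 0.2580, 0.4210, 0.6000, 0.7870, 1.0000
Σ (Xₖ−Xₖ₋₁)(Yₖ+Yₖ₋₁) = (1/8)(0.0310+0.0000) + (1/8)(0.0790+0.0310) + (1/8)(0.1650+0.0790) + (1/8)(0.2580+0.1650) + (1/8)(0.4210+0.2580) + (1/8)(0.6000+0.4210) + (1/8)(0.7870+0.6000) + (1/8)(1.0000+0.7870)
  = 0.0039 + 0.0138 + 0.0305 + 0.0529 + 0.0849 + 0.1276 + 0.1734 + 0.2234 = 0.7103
G = 1 − 0.7103 = 0.2897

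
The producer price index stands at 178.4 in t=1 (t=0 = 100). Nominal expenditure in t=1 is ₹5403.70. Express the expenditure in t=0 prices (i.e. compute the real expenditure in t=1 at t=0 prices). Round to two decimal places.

3028.98

Real = Nominal ÷ (Index/100) = 5403.70 ÷ (178.4/100)
     = 5403.70 ÷ 1.784 = 3028.9798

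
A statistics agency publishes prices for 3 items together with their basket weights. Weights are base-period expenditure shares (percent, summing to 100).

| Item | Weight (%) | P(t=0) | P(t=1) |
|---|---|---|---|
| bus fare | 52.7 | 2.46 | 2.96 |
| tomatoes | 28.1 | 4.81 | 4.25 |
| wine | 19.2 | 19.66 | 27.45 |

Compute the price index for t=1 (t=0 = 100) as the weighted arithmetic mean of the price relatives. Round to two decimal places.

bus fare: 52.7 × (2.96/2.46) = 52.7 × 1.203252 = 63.4114
tomatoes: 28.1 × (4.25/4.81) = 28.1 × 0.883576 = 24.8285
wine: 19.2 × (27.45/19.66) = 19.2 × 1.396236 = 26.8077
Index = Σ wᵢ·(p₁ᵢ/p₀ᵢ) = 63.4114 + 24.8285 + 26.8077 = 115.0476

115.05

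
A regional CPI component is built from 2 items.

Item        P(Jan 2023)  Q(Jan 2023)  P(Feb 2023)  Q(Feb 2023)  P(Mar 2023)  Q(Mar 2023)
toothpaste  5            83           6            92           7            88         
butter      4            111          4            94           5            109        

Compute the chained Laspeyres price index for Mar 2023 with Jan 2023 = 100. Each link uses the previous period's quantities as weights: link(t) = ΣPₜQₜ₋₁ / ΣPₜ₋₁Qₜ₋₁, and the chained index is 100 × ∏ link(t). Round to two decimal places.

Link Jan 2023→Feb 2023:
ΣP(Feb 2023)Q(Jan 2023) = 6×83 + 4×111 = 498 + 444 = 942
ΣP(Jan 2023)Q(Jan 2023) = 5×83 + 4×111 = 415 + 444 = 859
link = 942/859 = 1.096624
Link Feb 2023→Mar 2023:
ΣP(Mar 2023)Q(Feb 2023) = 7×92 + 5×94 = 644 + 470 = 1114
ΣP(Feb 2023)Q(Feb 2023) = 6×92 + 4×94 = 552 + 376 = 928
link = 1114/928 = 1.200431
Chained index = 100 × 1.096624 × 1.200431 = 131.6421

131.64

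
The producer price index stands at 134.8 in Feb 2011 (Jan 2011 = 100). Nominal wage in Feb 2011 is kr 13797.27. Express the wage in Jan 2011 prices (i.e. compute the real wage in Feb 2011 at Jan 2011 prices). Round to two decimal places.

10235.36

Real = Nominal ÷ (Index/100) = 13797.27 ÷ (134.8/100)
     = 13797.27 ÷ 1.348 = 10235.3635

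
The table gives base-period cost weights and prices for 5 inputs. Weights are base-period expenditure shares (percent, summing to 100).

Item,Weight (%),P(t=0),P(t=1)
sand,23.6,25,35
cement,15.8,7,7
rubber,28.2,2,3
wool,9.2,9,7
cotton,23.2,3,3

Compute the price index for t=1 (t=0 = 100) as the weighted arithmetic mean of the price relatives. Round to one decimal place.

121.5

sand: 23.6 × (35/25) = 23.6 × 1.400000 = 33.0400
cement: 15.8 × (7/7) = 15.8 × 1.000000 = 15.8000
rubber: 28.2 × (3/2) = 28.2 × 1.500000 = 42.3000
wool: 9.2 × (7/9) = 9.2 × 0.777778 = 7.1556
cotton: 23.2 × (3/3) = 23.2 × 1.000000 = 23.2000
Index = Σ wᵢ·(p₁ᵢ/p₀ᵢ) = 33.0400 + 15.8000 + 42.3000 + 7.1556 + 23.2000 = 121.4956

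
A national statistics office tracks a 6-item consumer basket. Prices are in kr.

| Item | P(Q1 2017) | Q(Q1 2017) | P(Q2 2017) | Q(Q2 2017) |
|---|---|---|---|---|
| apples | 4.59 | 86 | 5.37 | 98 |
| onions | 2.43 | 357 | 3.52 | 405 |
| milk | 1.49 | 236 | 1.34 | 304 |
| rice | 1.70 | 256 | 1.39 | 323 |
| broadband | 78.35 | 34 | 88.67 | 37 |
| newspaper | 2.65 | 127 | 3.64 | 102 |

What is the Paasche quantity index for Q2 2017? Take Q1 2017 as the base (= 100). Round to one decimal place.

Paasche quantity index uses current-period prices as weights.
ΣP(Q2 2017)·Q(Q2 2017) = 5.37×98 + 3.52×405 + 1.34×304 + 1.39×323 + 88.67×37 + 3.64×102 = 526.26 + 1425.6 + 407.36 + 448.97 + 3280.79 + 371.28 = 6460.26
ΣP(Q2 2017)·Q(Q1 2017) = 5.37×86 + 3.52×357 + 1.34×236 + 1.39×256 + 88.67×34 + 3.64×127 = 461.82 + 1256.64 + 316.24 + 355.84 + 3014.78 + 462.28 = 5867.6
Index = 6460.26 / 5867.6 × 100 = 110.1006

110.1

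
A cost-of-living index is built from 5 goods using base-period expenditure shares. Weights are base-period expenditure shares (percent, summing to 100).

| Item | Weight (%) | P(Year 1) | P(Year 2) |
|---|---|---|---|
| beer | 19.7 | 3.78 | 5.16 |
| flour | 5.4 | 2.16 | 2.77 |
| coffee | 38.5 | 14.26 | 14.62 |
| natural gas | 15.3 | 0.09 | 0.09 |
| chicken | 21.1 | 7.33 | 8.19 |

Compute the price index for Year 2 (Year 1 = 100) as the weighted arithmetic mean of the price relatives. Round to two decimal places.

112.16

beer: 19.7 × (5.16/3.78) = 19.7 × 1.365079 = 26.8921
flour: 5.4 × (2.77/2.16) = 5.4 × 1.282407 = 6.9250
coffee: 38.5 × (14.62/14.26) = 38.5 × 1.025245 = 39.4719
natural gas: 15.3 × (0.09/0.09) = 15.3 × 1.000000 = 15.3000
chicken: 21.1 × (8.19/7.33) = 21.1 × 1.117326 = 23.5756
Index = Σ wᵢ·(p₁ᵢ/p₀ᵢ) = 26.8921 + 6.9250 + 39.4719 + 15.3000 + 23.5756 = 112.1646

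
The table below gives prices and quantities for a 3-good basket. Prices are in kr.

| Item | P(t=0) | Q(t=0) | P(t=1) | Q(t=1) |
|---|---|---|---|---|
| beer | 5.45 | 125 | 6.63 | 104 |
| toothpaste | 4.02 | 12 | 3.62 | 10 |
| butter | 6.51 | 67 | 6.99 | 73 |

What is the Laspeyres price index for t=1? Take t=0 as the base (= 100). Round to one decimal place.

115.0

Laspeyres price index uses base-period quantities as weights.
ΣP(t=1)·Q(t=0) = 6.63×125 + 3.62×12 + 6.99×67 = 828.75 + 43.44 + 468.33 = 1340.52
ΣP(t=0)·Q(t=0) = 5.45×125 + 4.02×12 + 6.51×67 = 681.25 + 48.24 + 436.17 = 1165.66
Index = 1340.52 / 1165.66 × 100 = 115.0009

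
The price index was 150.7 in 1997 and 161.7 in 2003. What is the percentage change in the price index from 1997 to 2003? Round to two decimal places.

7.30%

Change = (161.7 − 150.7) / 150.7 × 100
       = 11.0 / 150.7 × 100 = 7.2993%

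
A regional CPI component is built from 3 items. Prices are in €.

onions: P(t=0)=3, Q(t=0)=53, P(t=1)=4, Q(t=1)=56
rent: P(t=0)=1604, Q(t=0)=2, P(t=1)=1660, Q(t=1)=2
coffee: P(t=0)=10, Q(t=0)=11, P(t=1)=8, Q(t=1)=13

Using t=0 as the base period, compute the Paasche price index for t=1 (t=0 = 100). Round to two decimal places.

Paasche price index uses current-period quantities as weights.
ΣP(t=1)·Q(t=1) = 4×56 + 1660×2 + 8×13 = 224 + 3320 + 104 = 3648
ΣP(t=0)·Q(t=1) = 3×56 + 1604×2 + 10×13 = 168 + 3208 + 130 = 3506
Index = 3648 / 3506 × 100 = 104.0502

104.05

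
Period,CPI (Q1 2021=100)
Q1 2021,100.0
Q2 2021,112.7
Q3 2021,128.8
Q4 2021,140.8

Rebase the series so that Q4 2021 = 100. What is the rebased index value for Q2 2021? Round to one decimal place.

80.0

Rebased(Q2 2021) = 112.7 / 140.8 × 100 = 80.0426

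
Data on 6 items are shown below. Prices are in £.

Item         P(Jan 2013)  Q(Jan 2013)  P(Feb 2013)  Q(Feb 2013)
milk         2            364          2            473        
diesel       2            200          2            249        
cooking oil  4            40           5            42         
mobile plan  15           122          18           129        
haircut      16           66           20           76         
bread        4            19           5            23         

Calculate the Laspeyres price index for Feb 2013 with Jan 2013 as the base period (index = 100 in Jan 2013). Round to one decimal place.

116.2

Laspeyres price index uses base-period quantities as weights.
ΣP(Feb 2013)·Q(Jan 2013) = 2×364 + 2×200 + 5×40 + 18×122 + 20×66 + 5×19 = 728 + 400 + 200 + 2196 + 1320 + 95 = 4939
ΣP(Jan 2013)·Q(Jan 2013) = 2×364 + 2×200 + 4×40 + 15×122 + 16×66 + 4×19 = 728 + 400 + 160 + 1830 + 1056 + 76 = 4250
Index = 4939 / 4250 × 100 = 116.2118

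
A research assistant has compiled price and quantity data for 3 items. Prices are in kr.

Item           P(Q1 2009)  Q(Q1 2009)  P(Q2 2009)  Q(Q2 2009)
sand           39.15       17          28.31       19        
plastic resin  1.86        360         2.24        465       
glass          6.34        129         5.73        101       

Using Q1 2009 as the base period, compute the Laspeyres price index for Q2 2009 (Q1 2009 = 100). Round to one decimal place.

Laspeyres price index uses base-period quantities as weights.
ΣP(Q2 2009)·Q(Q1 2009) = 28.31×17 + 2.24×360 + 5.73×129 = 481.27 + 806.4 + 739.17 = 2026.84
ΣP(Q1 2009)·Q(Q1 2009) = 39.15×17 + 1.86×360 + 6.34×129 = 665.55 + 669.6 + 817.86 = 2153.01
Index = 2026.84 / 2153.01 × 100 = 94.1398

94.1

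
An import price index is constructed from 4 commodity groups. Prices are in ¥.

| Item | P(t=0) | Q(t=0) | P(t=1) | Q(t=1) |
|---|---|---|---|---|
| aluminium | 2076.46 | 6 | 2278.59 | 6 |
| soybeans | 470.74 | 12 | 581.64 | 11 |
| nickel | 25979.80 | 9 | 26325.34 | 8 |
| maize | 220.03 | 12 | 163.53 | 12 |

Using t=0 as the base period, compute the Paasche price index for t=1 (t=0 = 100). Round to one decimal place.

Paasche price index uses current-period quantities as weights.
ΣP(t=1)·Q(t=1) = 2278.59×6 + 581.64×11 + 26325.34×8 + 163.53×12 = 13671.54 + 6398.04 + 210602.72 + 1962.36 = 232634.66
ΣP(t=0)·Q(t=1) = 2076.46×6 + 470.74×11 + 25979.80×8 + 220.03×12 = 12458.76 + 5178.14 + 207838.4 + 2640.36 = 228115.66
Index = 232634.66 / 228115.66 × 100 = 101.9810

102.0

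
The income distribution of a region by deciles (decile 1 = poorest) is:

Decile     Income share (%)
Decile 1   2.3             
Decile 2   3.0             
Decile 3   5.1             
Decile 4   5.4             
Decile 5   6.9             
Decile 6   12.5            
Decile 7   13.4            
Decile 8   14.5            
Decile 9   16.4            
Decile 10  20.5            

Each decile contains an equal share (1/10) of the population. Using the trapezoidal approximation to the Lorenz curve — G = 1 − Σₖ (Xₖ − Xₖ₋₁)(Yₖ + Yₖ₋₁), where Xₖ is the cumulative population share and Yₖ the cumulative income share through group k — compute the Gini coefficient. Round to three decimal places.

Cumulative income shares Yₖ: 0.0230, 0.0530, 0.1040, 0.1580, 0.2270, 0.3520, 0.4860, 0.6310, 0.7950, 1.0000
Σ (Xₖ−Xₖ₋₁)(Yₖ+Yₖ₋₁) = (1/10)(0.0230+0.0000) + (1/10)(0.0530+0.0230) + (1/10)(0.1040+0.0530) + (1/10)(0.1580+0.1040) + (1/10)(0.2270+0.1580) + (1/10)(0.3520+0.2270) + (1/10)(0.4860+0.3520) + (1/10)(0.6310+0.4860) + (1/10)(0.7950+0.6310) + (1/10)(1.0000+0.7950)
  = 0.0023 + 0.0076 + 0.0157 + 0.0262 + 0.0385 + 0.0579 + 0.0838 + 0.1117 + 0.1426 + 0.1795 = 0.6658
G = 1 − 0.6658 = 0.3342

0.334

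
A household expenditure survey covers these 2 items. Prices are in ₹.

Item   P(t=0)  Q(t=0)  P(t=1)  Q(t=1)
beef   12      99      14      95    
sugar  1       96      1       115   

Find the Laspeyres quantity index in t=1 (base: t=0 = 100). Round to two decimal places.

97.74

Laspeyres quantity index uses base-period prices as weights.
ΣP(t=0)·Q(t=1) = 12×95 + 1×115 = 1140 + 115 = 1255
ΣP(t=0)·Q(t=0) = 12×99 + 1×96 = 1188 + 96 = 1284
Index = 1255 / 1284 × 100 = 97.7414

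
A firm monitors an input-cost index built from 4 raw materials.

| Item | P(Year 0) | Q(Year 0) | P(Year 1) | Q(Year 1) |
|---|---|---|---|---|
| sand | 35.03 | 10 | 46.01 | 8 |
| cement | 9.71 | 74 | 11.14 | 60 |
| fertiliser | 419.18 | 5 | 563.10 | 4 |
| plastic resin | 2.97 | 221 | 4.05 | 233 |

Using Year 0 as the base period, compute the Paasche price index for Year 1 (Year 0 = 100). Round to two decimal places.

Paasche price index uses current-period quantities as weights.
ΣP(Year 1)·Q(Year 1) = 46.01×8 + 11.14×60 + 563.10×4 + 4.05×233 = 368.08 + 668.4 + 2252.4 + 943.65 = 4232.53
ΣP(Year 0)·Q(Year 1) = 35.03×8 + 9.71×60 + 419.18×4 + 2.97×233 = 280.24 + 582.6 + 1676.72 + 692.01 = 3231.57
Index = 4232.53 / 3231.57 × 100 = 130.9744

130.97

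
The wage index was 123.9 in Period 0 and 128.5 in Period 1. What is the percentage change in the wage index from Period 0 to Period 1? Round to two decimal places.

3.71%

Change = (128.5 − 123.9) / 123.9 × 100
       = 4.6 / 123.9 × 100 = 3.7127%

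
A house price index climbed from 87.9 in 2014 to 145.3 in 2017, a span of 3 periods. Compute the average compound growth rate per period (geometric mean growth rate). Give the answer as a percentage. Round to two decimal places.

18.24%

Growth factor = (145.3/87.9)^(1/3) = (1.653015)^(1/3) = 1.182385
Growth rate = 1.182385 − 1 = 0.182385 = 18.2385%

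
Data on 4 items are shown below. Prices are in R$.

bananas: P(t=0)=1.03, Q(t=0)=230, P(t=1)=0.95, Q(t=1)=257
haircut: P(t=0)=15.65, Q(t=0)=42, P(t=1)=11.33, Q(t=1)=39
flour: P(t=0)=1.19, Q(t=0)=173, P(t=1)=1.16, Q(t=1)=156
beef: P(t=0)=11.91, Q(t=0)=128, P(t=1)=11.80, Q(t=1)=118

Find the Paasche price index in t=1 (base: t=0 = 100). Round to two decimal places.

Paasche price index uses current-period quantities as weights.
ΣP(t=1)·Q(t=1) = 0.95×257 + 11.33×39 + 1.16×156 + 11.80×118 = 244.15 + 441.87 + 180.96 + 1392.4 = 2259.38
ΣP(t=0)·Q(t=1) = 1.03×257 + 15.65×39 + 1.19×156 + 11.91×118 = 264.71 + 610.35 + 185.64 + 1405.38 = 2466.08
Index = 2259.38 / 2466.08 × 100 = 91.6183

91.62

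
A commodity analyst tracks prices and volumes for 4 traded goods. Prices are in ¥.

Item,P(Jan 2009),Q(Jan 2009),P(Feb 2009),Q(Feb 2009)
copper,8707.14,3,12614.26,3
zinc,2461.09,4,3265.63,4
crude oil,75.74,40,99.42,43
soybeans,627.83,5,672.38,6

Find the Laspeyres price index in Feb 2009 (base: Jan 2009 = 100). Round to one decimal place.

Laspeyres price index uses base-period quantities as weights.
ΣP(Feb 2009)·Q(Jan 2009) = 12614.26×3 + 3265.63×4 + 99.42×40 + 672.38×5 = 37842.78 + 13062.52 + 3976.8 + 3361.9 = 58244
ΣP(Jan 2009)·Q(Jan 2009) = 8707.14×3 + 2461.09×4 + 75.74×40 + 627.83×5 = 26121.42 + 9844.36 + 3029.6 + 3139.15 = 42134.53
Index = 58244 / 42134.53 × 100 = 138.2334

138.2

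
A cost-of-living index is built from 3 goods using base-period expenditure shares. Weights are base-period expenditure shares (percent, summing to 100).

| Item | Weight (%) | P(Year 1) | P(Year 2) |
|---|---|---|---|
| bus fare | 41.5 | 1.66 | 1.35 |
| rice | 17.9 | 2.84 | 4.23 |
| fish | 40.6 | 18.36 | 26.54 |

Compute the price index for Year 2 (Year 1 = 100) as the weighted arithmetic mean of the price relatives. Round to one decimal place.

119.1

bus fare: 41.5 × (1.35/1.66) = 41.5 × 0.813253 = 33.7500
rice: 17.9 × (4.23/2.84) = 17.9 × 1.489437 = 26.6609
fish: 40.6 × (26.54/18.36) = 40.6 × 1.445534 = 58.6887
Index = Σ wᵢ·(p₁ᵢ/p₀ᵢ) = 33.7500 + 26.6609 + 58.6887 = 119.0996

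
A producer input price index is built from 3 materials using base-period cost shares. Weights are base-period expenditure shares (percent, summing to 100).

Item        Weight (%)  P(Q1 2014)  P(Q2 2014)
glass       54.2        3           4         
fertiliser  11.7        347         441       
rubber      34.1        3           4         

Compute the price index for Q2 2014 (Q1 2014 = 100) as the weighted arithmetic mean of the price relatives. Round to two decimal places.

glass: 54.2 × (4/3) = 54.2 × 1.333333 = 72.2667
fertiliser: 11.7 × (441/347) = 11.7 × 1.270893 = 14.8695
rubber: 34.1 × (4/3) = 34.1 × 1.333333 = 45.4667
Index = Σ wᵢ·(p₁ᵢ/p₀ᵢ) = 72.2667 + 14.8695 + 45.4667 = 132.6028

132.60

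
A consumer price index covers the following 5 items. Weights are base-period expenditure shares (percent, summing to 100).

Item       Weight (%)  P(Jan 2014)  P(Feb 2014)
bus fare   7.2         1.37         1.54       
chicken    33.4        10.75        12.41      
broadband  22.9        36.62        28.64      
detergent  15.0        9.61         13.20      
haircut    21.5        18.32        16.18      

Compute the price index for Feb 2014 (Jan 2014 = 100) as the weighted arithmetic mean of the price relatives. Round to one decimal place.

bus fare: 7.2 × (1.54/1.37) = 7.2 × 1.124088 = 8.0934
chicken: 33.4 × (12.41/10.75) = 33.4 × 1.154419 = 38.5576
broadband: 22.9 × (28.64/36.62) = 22.9 × 0.782086 = 17.9098
detergent: 15.0 × (13.20/9.61) = 15.0 × 1.373569 = 20.6035
haircut: 21.5 × (16.18/18.32) = 21.5 × 0.883188 = 18.9885
Index = Σ wᵢ·(p₁ᵢ/p₀ᵢ) = 8.0934 + 38.5576 + 17.9098 + 20.6035 + 18.9885 = 104.1529

104.2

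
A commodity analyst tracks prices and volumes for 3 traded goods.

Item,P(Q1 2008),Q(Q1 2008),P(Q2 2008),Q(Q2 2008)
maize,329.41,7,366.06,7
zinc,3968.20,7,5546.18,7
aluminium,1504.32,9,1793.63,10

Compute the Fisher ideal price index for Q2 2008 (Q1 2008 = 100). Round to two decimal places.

Laspeyres component (base-period weights):
ΣP(Q2 2008)Q(Q1 2008) = 366.06×7 + 5546.18×7 + 1793.63×9 = 2562.42 + 38823.26 + 16142.67 = 57528.35
ΣP(Q1 2008)Q(Q1 2008) = 329.41×7 + 3968.20×7 + 1504.32×9 = 2305.87 + 27777.4 + 13538.88 = 43622.15
L = 57528.35 / 43622.15 × 100 = 131.8788
Paasche component (current-period weights):
ΣP(Q2 2008)Q(Q2 2008) = 366.06×7 + 5546.18×7 + 1793.63×10 = 2562.42 + 38823.26 + 17936.3 = 59321.98
ΣP(Q1 2008)Q(Q2 2008) = 329.41×7 + 3968.20×7 + 1504.32×10 = 2305.87 + 27777.4 + 15043.2 = 45126.47
P = 59321.98 / 45126.47 × 100 = 131.4572
Fisher = √(L × P) = √(131.8788 × 131.4572) = 131.6678

131.67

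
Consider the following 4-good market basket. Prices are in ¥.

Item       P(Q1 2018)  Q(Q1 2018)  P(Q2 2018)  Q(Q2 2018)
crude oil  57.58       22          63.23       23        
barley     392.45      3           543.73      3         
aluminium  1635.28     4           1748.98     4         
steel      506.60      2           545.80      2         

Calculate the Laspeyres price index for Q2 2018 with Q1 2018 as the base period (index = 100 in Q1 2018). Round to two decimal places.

Laspeyres price index uses base-period quantities as weights.
ΣP(Q2 2018)·Q(Q1 2018) = 63.23×22 + 543.73×3 + 1748.98×4 + 545.80×2 = 1391.06 + 1631.19 + 6995.92 + 1091.6 = 11109.77
ΣP(Q1 2018)·Q(Q1 2018) = 57.58×22 + 392.45×3 + 1635.28×4 + 506.60×2 = 1266.76 + 1177.35 + 6541.12 + 1013.2 = 9998.43
Index = 11109.77 / 9998.43 × 100 = 111.1151

111.12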